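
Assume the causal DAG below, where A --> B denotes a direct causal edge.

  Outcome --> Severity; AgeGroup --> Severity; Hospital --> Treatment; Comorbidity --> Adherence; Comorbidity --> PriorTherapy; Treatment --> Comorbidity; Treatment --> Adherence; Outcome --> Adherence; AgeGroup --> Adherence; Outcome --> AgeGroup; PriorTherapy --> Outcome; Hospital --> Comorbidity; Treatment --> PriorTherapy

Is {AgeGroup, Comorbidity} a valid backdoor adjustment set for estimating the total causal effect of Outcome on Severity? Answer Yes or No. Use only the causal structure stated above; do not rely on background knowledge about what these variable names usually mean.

No

Backdoor paths from Outcome to Severity (paths whose first edge points into Outcome):
  P1: Outcome <- PriorTherapy <- Treatment <- Hospital -> Comorbidity -> Adherence <- AgeGroup -> Severity
  P2: Outcome <- PriorTherapy <- Treatment -> Comorbidity -> Adherence <- AgeGroup -> Severity
  P3: Outcome <- PriorTherapy <- Treatment -> Adherence <- AgeGroup -> Severity
  P4: Outcome <- PriorTherapy <- Comorbidity <- Hospital -> Treatment -> Adherence <- AgeGroup -> Severity
  P5: Outcome <- PriorTherapy <- Comorbidity <- Treatment -> Adherence <- AgeGroup -> Severity
  P6: Outcome <- PriorTherapy <- Comorbidity -> Adherence <- AgeGroup -> Severity
Condition 1 (no descendant of Outcome in the set): FAILS — AgeGroup is a descendant of Outcome.
Condition 2 (every backdoor path blocked by {AgeGroup, Comorbidity}):
  P1: blocked at chain node Comorbidity ∈ conditioning set.
  P2: blocked at chain node Comorbidity ∈ conditioning set.
  P3: blocked at collider Adherence (neither it nor any descendant is in the conditioning set).
  P4: blocked at chain node Comorbidity ∈ conditioning set.
  P5: blocked at chain node Comorbidity ∈ conditioning set.
  P6: blocked at fork node Comorbidity ∈ conditioning set.
{AgeGroup, Comorbidity} does not satisfy the backdoor criterion.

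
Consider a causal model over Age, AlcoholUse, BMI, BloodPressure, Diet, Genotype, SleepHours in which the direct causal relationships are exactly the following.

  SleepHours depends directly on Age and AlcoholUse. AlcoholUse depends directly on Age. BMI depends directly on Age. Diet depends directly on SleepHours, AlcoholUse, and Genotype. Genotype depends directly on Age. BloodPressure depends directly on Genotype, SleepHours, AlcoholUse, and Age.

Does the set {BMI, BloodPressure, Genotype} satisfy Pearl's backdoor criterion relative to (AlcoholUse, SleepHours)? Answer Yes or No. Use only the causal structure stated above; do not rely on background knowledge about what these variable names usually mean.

Backdoor paths from AlcoholUse to SleepHours (paths whose first edge points into AlcoholUse):
  P1: AlcoholUse <- Age -> Genotype -> BloodPressure <- SleepHours
  P2: AlcoholUse <- Age -> Genotype -> Diet <- SleepHours
  P3: AlcoholUse <- Age -> SleepHours
  P4: AlcoholUse <- Age -> BloodPressure <- Genotype -> Diet <- SleepHours
  P5: AlcoholUse <- Age -> BloodPressure <- SleepHours
Condition 1 (no descendant of AlcoholUse in the set): FAILS — BloodPressure is a descendant of AlcoholUse.
Condition 2 (every backdoor path blocked by {BMI, BloodPressure, Genotype}):
  P1: blocked at chain node Genotype ∈ conditioning set.
  P2: blocked at chain node Genotype ∈ conditioning set.
  P3: open — no interior node is in the conditioning set.
  P4: blocked at fork node Genotype ∈ conditioning set.
  P5: open — collider(s) BloodPressure are conditioned on (or have a conditioned descendant) and no non-collider on the path is in the set.
{BMI, BloodPressure, Genotype} does not satisfy the backdoor criterion.

No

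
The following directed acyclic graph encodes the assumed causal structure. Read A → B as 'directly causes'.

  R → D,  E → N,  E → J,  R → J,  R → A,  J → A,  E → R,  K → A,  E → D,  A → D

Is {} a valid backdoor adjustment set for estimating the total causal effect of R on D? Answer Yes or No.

No

Backdoor paths from R to D (paths whose first edge points into R):
  P1: R <- E -> J -> A -> D
  P2: R <- E -> D
Condition 1 (no descendant of R in the set): holds — descendants of R are {A, D, J}; none are in {}.
Condition 2 (every backdoor path blocked by {}):
  P1: open — no interior node is in the conditioning set.
  P2: open — no interior node is in the conditioning set.
{} does not satisfy the backdoor criterion.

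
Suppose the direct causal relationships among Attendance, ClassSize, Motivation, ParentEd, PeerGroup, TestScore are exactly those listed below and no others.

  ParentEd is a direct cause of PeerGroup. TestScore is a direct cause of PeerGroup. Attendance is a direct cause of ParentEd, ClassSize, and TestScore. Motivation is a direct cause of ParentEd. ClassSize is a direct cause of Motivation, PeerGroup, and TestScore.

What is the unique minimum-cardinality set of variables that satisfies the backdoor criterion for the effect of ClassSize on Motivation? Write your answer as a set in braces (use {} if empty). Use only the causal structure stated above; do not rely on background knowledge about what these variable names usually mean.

{}

Variables eligible for adjustment (non-descendants of ClassSize, excluding ClassSize and Motivation): {Attendance}.
Backdoor paths from ClassSize to Motivation:
  P1: ClassSize <- Attendance -> ParentEd <- Motivation
  P2: ClassSize <- Attendance -> TestScore -> PeerGroup <- ParentEd <- Motivation
Each backdoor path contains an unconditioned collider, so every path is already blocked with the empty conditioning set:
  P1: blocked at collider ParentEd (neither it nor any descendant is in the conditioning set).
  P2: blocked at collider PeerGroup (neither it nor any descendant is in the conditioning set).
The empty set is therefore the unique smallest valid set.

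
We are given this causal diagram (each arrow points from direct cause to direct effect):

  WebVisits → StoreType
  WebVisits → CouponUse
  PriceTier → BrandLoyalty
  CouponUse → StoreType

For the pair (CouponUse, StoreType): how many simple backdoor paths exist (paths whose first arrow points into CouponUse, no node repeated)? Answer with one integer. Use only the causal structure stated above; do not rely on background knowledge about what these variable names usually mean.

1

A backdoor path from CouponUse to StoreType is any simple undirected path whose first edge points into CouponUse (i.e. leaves CouponUse via a parent).
Parents of CouponUse: {WebVisits}.
Enumerating:
  P1: CouponUse <- WebVisits -> StoreType
That exhausts the simple backdoor paths. Count: 1.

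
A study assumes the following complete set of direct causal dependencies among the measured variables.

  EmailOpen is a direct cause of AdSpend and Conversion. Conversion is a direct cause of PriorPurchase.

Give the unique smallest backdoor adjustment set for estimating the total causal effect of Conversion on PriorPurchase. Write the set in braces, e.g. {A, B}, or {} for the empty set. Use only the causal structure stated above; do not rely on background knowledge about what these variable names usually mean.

{}

Variables eligible for adjustment (non-descendants of Conversion, excluding Conversion and PriorPurchase): {AdSpend, EmailOpen}.
Backdoor paths from Conversion to PriorPurchase:
  (none)
With no backdoor paths the empty set already satisfies the criterion, and it is trivially minimal.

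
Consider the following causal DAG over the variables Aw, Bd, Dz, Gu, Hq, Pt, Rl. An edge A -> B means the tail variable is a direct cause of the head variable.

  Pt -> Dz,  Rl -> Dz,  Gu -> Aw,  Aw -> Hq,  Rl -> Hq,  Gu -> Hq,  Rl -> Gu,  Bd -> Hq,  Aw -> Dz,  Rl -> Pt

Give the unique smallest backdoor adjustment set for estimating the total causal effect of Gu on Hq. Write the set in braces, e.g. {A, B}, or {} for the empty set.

Variables eligible for adjustment (non-descendants of Gu, excluding Gu and Hq): {Bd, Pt, Rl}.
Backdoor paths from Gu to Hq:
  P1: Gu <- Rl -> Pt -> Dz <- Aw -> Hq
  P2: Gu <- Rl -> Hq
  P3: Gu <- Rl -> Dz <- Aw -> Hq
The empty set is not sufficient: P2 (Gu <- Rl -> Hq) has no collider blocking it and no conditioned non-collider, so it is open.
Try {Rl}:
  P1: blocked at fork node Rl ∈ conditioning set.
  P2: blocked at fork node Rl ∈ conditioning set.
  P3: blocked at fork node Rl ∈ conditioning set.
{Rl} contains no descendant of Gu and blocks every backdoor path.
No other singleton works — e.g. {Bd} leaves P2 open — so {Rl} is the unique smallest valid adjustment set.

{Rl}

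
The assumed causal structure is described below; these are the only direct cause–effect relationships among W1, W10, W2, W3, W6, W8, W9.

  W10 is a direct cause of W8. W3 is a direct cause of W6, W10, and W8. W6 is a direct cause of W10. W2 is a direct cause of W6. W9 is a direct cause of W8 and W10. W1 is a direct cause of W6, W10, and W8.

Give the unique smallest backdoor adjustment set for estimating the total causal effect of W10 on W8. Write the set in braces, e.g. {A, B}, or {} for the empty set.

{W1, W3, W9}

Variables eligible for adjustment (non-descendants of W10, excluding W10 and W8): {W1, W2, W3, W6, W9}.
Backdoor paths from W10 to W8:
  P1: W10 <- W9 -> W8
  P2: W10 <- W1 -> W6 <- W3 -> W8
  P3: W10 <- W1 -> W8
  P4: W10 <- W3 -> W6 <- W1 -> W8
  P5: W10 <- W3 -> W8
  P6: W10 <- W6 <- W1 -> W8
  P7: W10 <- W6 <- W3 -> W8
The empty set is not sufficient: P1 (W10 <- W9 -> W8) has no collider blocking it and no conditioned non-collider, so it is open.
Try {W1, W3, W9}:
  P1: blocked at fork node W9 ∈ conditioning set.
  P2: blocked at fork node W1 ∈ conditioning set.
  P3: blocked at fork node W1 ∈ conditioning set.
  P4: blocked at fork node W3 ∈ conditioning set.
  P5: blocked at fork node W3 ∈ conditioning set.
  P6: blocked at fork node W1 ∈ conditioning set.
  P7: blocked at fork node W3 ∈ conditioning set.
{W1, W3, W9} contains no descendant of W10 and blocks every backdoor path.
Every element of {W1, W3, W9} is needed (dropping W1 leaves P3 open; dropping W3 leaves P5 open; dropping W9 leaves P1 open), so no proper subset is valid.
Among all size-3 subsets of the eligible variables, only {W1, W3, W9} blocks every backdoor path, so it is the unique smallest valid adjustment set.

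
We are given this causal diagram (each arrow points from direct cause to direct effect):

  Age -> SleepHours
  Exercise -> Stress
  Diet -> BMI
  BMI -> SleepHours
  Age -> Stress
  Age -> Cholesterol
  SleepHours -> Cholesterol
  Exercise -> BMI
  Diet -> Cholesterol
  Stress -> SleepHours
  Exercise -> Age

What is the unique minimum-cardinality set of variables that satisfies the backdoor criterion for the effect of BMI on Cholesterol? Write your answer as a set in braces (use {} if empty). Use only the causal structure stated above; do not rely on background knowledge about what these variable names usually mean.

{Diet, Exercise}

Variables eligible for adjustment (non-descendants of BMI, excluding BMI and Cholesterol): {Age, Diet, Exercise, Stress}.
Backdoor paths from BMI to Cholesterol:
  P1: BMI <- Exercise -> Age -> Stress -> SleepHours -> Cholesterol
  P2: BMI <- Exercise -> Age -> SleepHours -> Cholesterol
  P3: BMI <- Exercise -> Age -> Cholesterol
  P4: BMI <- Exercise -> Stress <- Age -> SleepHours -> Cholesterol
  P5: BMI <- Exercise -> Stress <- Age -> Cholesterol
  P6: BMI <- Exercise -> Stress -> SleepHours <- Age -> Cholesterol
  P7: BMI <- Exercise -> Stress -> SleepHours -> Cholesterol
  P8: BMI <- Diet -> Cholesterol
The empty set is not sufficient: P1 (BMI <- Exercise -> Age -> Stress -> SleepHours -> Cholesterol) has no collider blocking it and no conditioned non-collider, so it is open.
Try {Diet, Exercise}:
  P1: blocked at fork node Exercise ∈ conditioning set.
  P2: blocked at fork node Exercise ∈ conditioning set.
  P3: blocked at fork node Exercise ∈ conditioning set.
  P4: blocked at fork node Exercise ∈ conditioning set.
  P5: blocked at fork node Exercise ∈ conditioning set.
  P6: blocked at fork node Exercise ∈ conditioning set.
  P7: blocked at fork node Exercise ∈ conditioning set.
  P8: blocked at fork node Diet ∈ conditioning set.
{Diet, Exercise} contains no descendant of BMI and blocks every backdoor path.
Every element of {Diet, Exercise} is needed (dropping Diet leaves P8 open; dropping Exercise leaves P1 open), so no proper subset is valid.
Among all size-2 subsets of the eligible variables, only {Diet, Exercise} blocks every backdoor path, so it is the unique smallest valid adjustment set.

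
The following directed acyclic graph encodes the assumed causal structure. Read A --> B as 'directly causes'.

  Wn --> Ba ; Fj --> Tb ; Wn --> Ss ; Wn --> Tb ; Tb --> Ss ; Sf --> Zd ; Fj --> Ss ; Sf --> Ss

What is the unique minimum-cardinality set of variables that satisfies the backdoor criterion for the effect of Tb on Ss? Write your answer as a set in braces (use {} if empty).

Variables eligible for adjustment (non-descendants of Tb, excluding Tb and Ss): {Ba, Fj, Sf, Wn, Zd}.
Backdoor paths from Tb to Ss:
  P1: Tb <- Wn -> Ss
  P2: Tb <- Fj -> Ss
The empty set is not sufficient: P1 (Tb <- Wn -> Ss) has no collider blocking it and no conditioned non-collider, so it is open.
Try {Fj, Wn}:
  P1: blocked at fork node Wn ∈ conditioning set.
  P2: blocked at fork node Fj ∈ conditioning set.
{Fj, Wn} contains no descendant of Tb and blocks every backdoor path.
Every element of {Fj, Wn} is needed (dropping Fj leaves P2 open; dropping Wn leaves P1 open), so no proper subset is valid.
Among all size-2 subsets of the eligible variables, only {Fj, Wn} blocks every backdoor path, so it is the unique smallest valid adjustment set.

{Fj, Wn}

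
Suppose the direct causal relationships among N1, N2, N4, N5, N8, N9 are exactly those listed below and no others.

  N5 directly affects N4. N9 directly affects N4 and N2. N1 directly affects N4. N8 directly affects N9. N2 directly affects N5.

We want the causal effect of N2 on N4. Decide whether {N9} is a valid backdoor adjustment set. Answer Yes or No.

Yes

Backdoor paths from N2 to N4 (paths whose first edge points into N2):
  P1: N2 <- N9 -> N4
Condition 1 (no descendant of N2 in the set): holds — descendants of N2 are {N4, N5}; none are in {N9}.
Condition 2 (every backdoor path blocked by {N9}):
  P1: blocked at fork node N9 ∈ conditioning set.
{N9} satisfies the backdoor criterion.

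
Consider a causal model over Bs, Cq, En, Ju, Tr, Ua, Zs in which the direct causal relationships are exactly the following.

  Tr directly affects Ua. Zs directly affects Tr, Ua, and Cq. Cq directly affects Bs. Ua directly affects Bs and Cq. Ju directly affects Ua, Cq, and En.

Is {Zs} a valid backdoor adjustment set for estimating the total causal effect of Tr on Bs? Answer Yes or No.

Backdoor paths from Tr to Bs (paths whose first edge points into Tr):
  P1: Tr <- Zs -> Ua <- Ju -> Cq -> Bs
  P2: Tr <- Zs -> Ua -> Cq -> Bs
  P3: Tr <- Zs -> Ua -> Bs
  P4: Tr <- Zs -> Cq <- Ju -> Ua -> Bs
  P5: Tr <- Zs -> Cq <- Ua -> Bs
  P6: Tr <- Zs -> Cq -> Bs
Condition 1 (no descendant of Tr in the set): holds — descendants of Tr are {Bs, Cq, Ua}; none are in {Zs}.
Condition 2 (every backdoor path blocked by {Zs}):
  P1: blocked at fork node Zs ∈ conditioning set.
  P2: blocked at fork node Zs ∈ conditioning set.
  P3: blocked at fork node Zs ∈ conditioning set.
  P4: blocked at fork node Zs ∈ conditioning set.
  P5: blocked at fork node Zs ∈ conditioning set.
  P6: blocked at fork node Zs ∈ conditioning set.
{Zs} satisfies the backdoor criterion.

Yes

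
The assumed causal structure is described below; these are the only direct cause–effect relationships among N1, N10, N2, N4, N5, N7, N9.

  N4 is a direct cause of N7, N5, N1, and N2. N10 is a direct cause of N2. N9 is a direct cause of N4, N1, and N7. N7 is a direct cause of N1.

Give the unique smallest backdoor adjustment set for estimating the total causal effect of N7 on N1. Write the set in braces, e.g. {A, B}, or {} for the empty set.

Variables eligible for adjustment (non-descendants of N7, excluding N7 and N1): {N10, N2, N4, N5, N9}.
Backdoor paths from N7 to N1:
  P1: N7 <- N9 -> N4 -> N1
  P2: N7 <- N9 -> N1
  P3: N7 <- N4 <- N9 -> N1
  P4: N7 <- N4 -> N1
The empty set is not sufficient: P1 (N7 <- N9 -> N4 -> N1) has no collider blocking it and no conditioned non-collider, so it is open.
Try {N4, N9}:
  P1: blocked at fork node N9 ∈ conditioning set.
  P2: blocked at fork node N9 ∈ conditioning set.
  P3: blocked at chain node N4 ∈ conditioning set.
  P4: blocked at fork node N4 ∈ conditioning set.
{N4, N9} contains no descendant of N7 and blocks every backdoor path.
Every element of {N4, N9} is needed (dropping N4 leaves P4 open; dropping N9 leaves P2 open), so no proper subset is valid.
Among all size-2 subsets of the eligible variables, only {N4, N9} blocks every backdoor path, so it is the unique smallest valid adjustment set.

{N4, N9}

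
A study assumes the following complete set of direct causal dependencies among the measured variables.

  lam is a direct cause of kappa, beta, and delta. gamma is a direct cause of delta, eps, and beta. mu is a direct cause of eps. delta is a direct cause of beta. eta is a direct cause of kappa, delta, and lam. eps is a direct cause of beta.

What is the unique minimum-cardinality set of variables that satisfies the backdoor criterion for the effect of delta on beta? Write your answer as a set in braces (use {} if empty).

Variables eligible for adjustment (non-descendants of delta, excluding delta and beta): {eps, eta, gamma, kappa, lam, mu}.
Backdoor paths from delta to beta:
  P1: delta <- gamma -> eps -> beta
  P2: delta <- gamma -> beta
  P3: delta <- eta -> lam -> beta
  P4: delta <- eta -> kappa <- lam -> beta
  P5: delta <- lam -> beta
The empty set is not sufficient: P1 (delta <- gamma -> eps -> beta) has no collider blocking it and no conditioned non-collider, so it is open.
Try {gamma, lam}:
  P1: blocked at fork node gamma ∈ conditioning set.
  P2: blocked at fork node gamma ∈ conditioning set.
  P3: blocked at chain node lam ∈ conditioning set.
  P4: blocked at collider kappa (neither it nor any descendant is in the conditioning set).
  P5: blocked at fork node lam ∈ conditioning set.
{gamma, lam} contains no descendant of delta and blocks every backdoor path.
Every element of {gamma, lam} is needed (dropping gamma leaves P1 open; dropping lam leaves P3 open), so no proper subset is valid.
Among all size-2 subsets of the eligible variables, only {gamma, lam} blocks every backdoor path, so it is the unique smallest valid adjustment set.

{gamma, lam}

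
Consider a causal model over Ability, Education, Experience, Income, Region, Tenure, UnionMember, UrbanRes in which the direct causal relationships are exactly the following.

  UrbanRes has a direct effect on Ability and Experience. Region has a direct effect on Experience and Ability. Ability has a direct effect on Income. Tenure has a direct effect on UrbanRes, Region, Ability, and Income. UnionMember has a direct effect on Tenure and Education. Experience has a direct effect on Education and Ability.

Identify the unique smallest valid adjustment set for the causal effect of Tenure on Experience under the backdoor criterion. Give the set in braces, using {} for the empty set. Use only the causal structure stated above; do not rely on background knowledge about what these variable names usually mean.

{}

Variables eligible for adjustment (non-descendants of Tenure, excluding Tenure and Experience): {UnionMember}.
Backdoor paths from Tenure to Experience:
  P1: Tenure <- UnionMember -> Education <- Experience
Each backdoor path contains an unconditioned collider, so every path is already blocked with the empty conditioning set:
  P1: blocked at collider Education (neither it nor any descendant is in the conditioning set).
The empty set is therefore the unique smallest valid set.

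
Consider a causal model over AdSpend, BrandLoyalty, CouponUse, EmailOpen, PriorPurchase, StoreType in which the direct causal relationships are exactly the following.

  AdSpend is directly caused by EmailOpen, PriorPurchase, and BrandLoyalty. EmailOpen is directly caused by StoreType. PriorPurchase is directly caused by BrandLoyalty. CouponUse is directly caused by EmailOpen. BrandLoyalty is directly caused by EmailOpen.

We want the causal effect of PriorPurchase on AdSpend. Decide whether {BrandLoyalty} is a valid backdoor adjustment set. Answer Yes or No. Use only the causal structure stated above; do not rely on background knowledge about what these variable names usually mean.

Yes

Backdoor paths from PriorPurchase to AdSpend (paths whose first edge points into PriorPurchase):
  P1: PriorPurchase <- BrandLoyalty <- EmailOpen -> AdSpend
  P2: PriorPurchase <- BrandLoyalty -> AdSpend
Condition 1 (no descendant of PriorPurchase in the set): holds — descendants of PriorPurchase are {AdSpend}; none are in {BrandLoyalty}.
Condition 2 (every backdoor path blocked by {BrandLoyalty}):
  P1: blocked at chain node BrandLoyalty ∈ conditioning set.
  P2: blocked at fork node BrandLoyalty ∈ conditioning set.
{BrandLoyalty} satisfies the backdoor criterion.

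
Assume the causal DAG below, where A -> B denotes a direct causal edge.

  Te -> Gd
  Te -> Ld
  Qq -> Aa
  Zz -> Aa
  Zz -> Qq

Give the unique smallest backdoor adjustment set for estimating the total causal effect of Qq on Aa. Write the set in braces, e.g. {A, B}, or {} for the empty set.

Variables eligible for adjustment (non-descendants of Qq, excluding Qq and Aa): {Gd, Ld, Te, Zz}.
Backdoor paths from Qq to Aa:
  P1: Qq <- Zz -> Aa
The empty set is not sufficient: P1 (Qq <- Zz -> Aa) has no collider blocking it and no conditioned non-collider, so it is open.
Try {Zz}:
  P1: blocked at fork node Zz ∈ conditioning set.
{Zz} contains no descendant of Qq and blocks every backdoor path.
No other singleton works — e.g. {Te} leaves P1 open — so {Zz} is the unique smallest valid adjustment set.

{Zz}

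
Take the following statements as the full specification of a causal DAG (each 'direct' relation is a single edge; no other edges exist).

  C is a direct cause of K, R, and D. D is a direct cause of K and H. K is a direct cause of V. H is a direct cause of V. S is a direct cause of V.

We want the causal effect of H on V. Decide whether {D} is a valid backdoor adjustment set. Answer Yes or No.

Yes

Backdoor paths from H to V (paths whose first edge points into H):
  P1: H <- D <- C -> K -> V
  P2: H <- D -> K -> V
Condition 1 (no descendant of H in the set): holds — descendants of H are {V}; none are in {D}.
Condition 2 (every backdoor path blocked by {D}):
  P1: blocked at chain node D ∈ conditioning set.
  P2: blocked at fork node D ∈ conditioning set.
{D} satisfies the backdoor criterion.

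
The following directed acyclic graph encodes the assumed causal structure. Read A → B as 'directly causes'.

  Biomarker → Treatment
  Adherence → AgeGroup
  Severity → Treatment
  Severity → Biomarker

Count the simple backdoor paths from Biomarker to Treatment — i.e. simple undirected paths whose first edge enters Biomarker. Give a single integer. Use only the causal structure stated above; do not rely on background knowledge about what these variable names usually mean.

A backdoor path from Biomarker to Treatment is any simple undirected path whose first edge points into Biomarker (i.e. leaves Biomarker via a parent).
Parents of Biomarker: {Severity}.
Enumerating:
  P1: Biomarker <- Severity -> Treatment
That exhausts the simple backdoor paths. Count: 1.

1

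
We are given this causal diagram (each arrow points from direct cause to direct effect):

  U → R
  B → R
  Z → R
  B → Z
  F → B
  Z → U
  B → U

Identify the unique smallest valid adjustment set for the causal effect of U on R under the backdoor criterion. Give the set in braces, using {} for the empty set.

{B, Z}

Variables eligible for adjustment (non-descendants of U, excluding U and R): {B, F, Z}.
Backdoor paths from U to R:
  P1: U <- B -> Z -> R
  P2: U <- B -> R
  P3: U <- Z <- B -> R
  P4: U <- Z -> R
The empty set is not sufficient: P1 (U <- B -> Z -> R) has no collider blocking it and no conditioned non-collider, so it is open.
Try {B, Z}:
  P1: blocked at fork node B ∈ conditioning set.
  P2: blocked at fork node B ∈ conditioning set.
  P3: blocked at chain node Z ∈ conditioning set.
  P4: blocked at fork node Z ∈ conditioning set.
{B, Z} contains no descendant of U and blocks every backdoor path.
Every element of {B, Z} is needed (dropping B leaves P2 open; dropping Z leaves P4 open), so no proper subset is valid.
Among all size-2 subsets of the eligible variables, only {B, Z} blocks every backdoor path, so it is the unique smallest valid adjustment set.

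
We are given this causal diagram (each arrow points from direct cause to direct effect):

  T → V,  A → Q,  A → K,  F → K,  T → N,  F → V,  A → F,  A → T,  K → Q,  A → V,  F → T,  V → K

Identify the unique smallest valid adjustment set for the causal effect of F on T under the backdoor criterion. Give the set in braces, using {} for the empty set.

Variables eligible for adjustment (non-descendants of F, excluding F and T): {A}.
Backdoor paths from F to T:
  P1: F <- A -> T
  P2: F <- A -> V <- T
  P3: F <- A -> K <- V <- T
  P4: F <- A -> Q <- K <- V <- T
The empty set is not sufficient: P1 (F <- A -> T) has no collider blocking it and no conditioned non-collider, so it is open.
Try {A}:
  P1: blocked at fork node A ∈ conditioning set.
  P2: blocked at fork node A ∈ conditioning set.
  P3: blocked at fork node A ∈ conditioning set.
  P4: blocked at fork node A ∈ conditioning set.
{A} contains no descendant of F and blocks every backdoor path.
{A} is the unique smallest valid adjustment set.

{A}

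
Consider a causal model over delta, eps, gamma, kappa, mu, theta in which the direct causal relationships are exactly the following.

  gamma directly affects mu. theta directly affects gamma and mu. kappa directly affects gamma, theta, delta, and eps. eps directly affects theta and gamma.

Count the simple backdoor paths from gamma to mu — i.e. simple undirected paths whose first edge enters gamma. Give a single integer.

5

A backdoor path from gamma to mu is any simple undirected path whose first edge points into gamma (i.e. leaves gamma via a parent).
Parents of gamma: {eps, kappa, theta}.
Enumerating:
  P1: gamma <- kappa -> eps -> theta -> mu
  P2: gamma <- kappa -> theta -> mu
  P3: gamma <- eps <- kappa -> theta -> mu
  P4: gamma <- eps -> theta -> mu
  P5: gamma <- theta -> mu
That exhausts the simple backdoor paths. Count: 5.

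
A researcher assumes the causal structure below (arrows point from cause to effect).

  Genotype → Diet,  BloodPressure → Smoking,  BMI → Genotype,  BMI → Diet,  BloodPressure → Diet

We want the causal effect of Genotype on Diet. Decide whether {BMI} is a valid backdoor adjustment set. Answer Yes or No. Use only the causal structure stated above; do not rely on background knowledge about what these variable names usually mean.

Backdoor paths from Genotype to Diet (paths whose first edge points into Genotype):
  P1: Genotype <- BMI -> Diet
Condition 1 (no descendant of Genotype in the set): holds — descendants of Genotype are {Diet}; none are in {BMI}.
Condition 2 (every backdoor path blocked by {BMI}):
  P1: blocked at fork node BMI ∈ conditioning set.
{BMI} satisfies the backdoor criterion.

Yes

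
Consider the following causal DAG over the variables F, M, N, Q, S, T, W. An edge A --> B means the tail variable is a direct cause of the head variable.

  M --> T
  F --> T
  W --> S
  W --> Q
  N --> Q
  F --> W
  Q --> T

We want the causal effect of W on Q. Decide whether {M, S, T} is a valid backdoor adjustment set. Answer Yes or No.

No

Backdoor paths from W to Q (paths whose first edge points into W):
  P1: W <- F -> T <- Q
Condition 1 (no descendant of W in the set): FAILS — S and T are descendants of W.
Condition 2 (every backdoor path blocked by {M, S, T}):
  P1: open — collider(s) T are conditioned on (or have a conditioned descendant) and no non-collider on the path is in the set.
{M, S, T} does not satisfy the backdoor criterion.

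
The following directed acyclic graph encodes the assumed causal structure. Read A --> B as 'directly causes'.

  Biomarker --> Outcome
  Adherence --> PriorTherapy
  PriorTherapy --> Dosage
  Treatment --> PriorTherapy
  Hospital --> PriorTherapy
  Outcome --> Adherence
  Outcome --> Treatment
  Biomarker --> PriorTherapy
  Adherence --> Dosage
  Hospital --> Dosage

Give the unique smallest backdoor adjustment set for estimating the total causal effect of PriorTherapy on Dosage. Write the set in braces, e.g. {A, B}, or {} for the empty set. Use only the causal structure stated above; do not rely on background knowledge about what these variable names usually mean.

{Adherence, Hospital}

Variables eligible for adjustment (non-descendants of PriorTherapy, excluding PriorTherapy and Dosage): {Adherence, Biomarker, Hospital, Outcome, Treatment}.
Backdoor paths from PriorTherapy to Dosage:
  P1: PriorTherapy <- Hospital -> Dosage
  P2: PriorTherapy <- Biomarker -> Outcome -> Adherence -> Dosage
  P3: PriorTherapy <- Adherence -> Dosage
  P4: PriorTherapy <- Treatment <- Outcome -> Adherence -> Dosage
The empty set is not sufficient: P1 (PriorTherapy <- Hospital -> Dosage) has no collider blocking it and no conditioned non-collider, so it is open.
Try {Adherence, Hospital}:
  P1: blocked at fork node Hospital ∈ conditioning set.
  P2: blocked at chain node Adherence ∈ conditioning set.
  P3: blocked at fork node Adherence ∈ conditioning set.
  P4: blocked at chain node Adherence ∈ conditioning set.
{Adherence, Hospital} contains no descendant of PriorTherapy and blocks every backdoor path.
Every element of {Adherence, Hospital} is needed (dropping Adherence leaves P2 open; dropping Hospital leaves P1 open), so no proper subset is valid.
Among all size-2 subsets of the eligible variables, only {Adherence, Hospital} blocks every backdoor path, so it is the unique smallest valid adjustment set.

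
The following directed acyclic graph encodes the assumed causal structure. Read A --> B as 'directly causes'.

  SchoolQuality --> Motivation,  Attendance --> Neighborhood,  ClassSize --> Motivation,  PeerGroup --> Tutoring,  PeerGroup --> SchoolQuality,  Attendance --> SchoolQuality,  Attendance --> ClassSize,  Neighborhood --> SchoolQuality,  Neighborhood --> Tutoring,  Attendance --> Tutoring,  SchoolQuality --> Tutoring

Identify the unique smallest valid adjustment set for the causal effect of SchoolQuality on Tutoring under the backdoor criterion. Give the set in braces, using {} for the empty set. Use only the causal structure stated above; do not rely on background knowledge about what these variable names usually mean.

{Attendance, Neighborhood, PeerGroup}

Variables eligible for adjustment (non-descendants of SchoolQuality, excluding SchoolQuality and Tutoring): {Attendance, ClassSize, Neighborhood, PeerGroup}.
Backdoor paths from SchoolQuality to Tutoring:
  P1: SchoolQuality <- Attendance -> Neighborhood -> Tutoring
  P2: SchoolQuality <- Attendance -> Tutoring
  P3: SchoolQuality <- PeerGroup -> Tutoring
  P4: SchoolQuality <- Neighborhood <- Attendance -> Tutoring
  P5: SchoolQuality <- Neighborhood -> Tutoring
The empty set is not sufficient: P1 (SchoolQuality <- Attendance -> Neighborhood -> Tutoring) has no collider blocking it and no conditioned non-collider, so it is open.
Try {Attendance, Neighborhood, PeerGroup}:
  P1: blocked at fork node Attendance ∈ conditioning set.
  P2: blocked at fork node Attendance ∈ conditioning set.
  P3: blocked at fork node PeerGroup ∈ conditioning set.
  P4: blocked at chain node Neighborhood ∈ conditioning set.
  P5: blocked at fork node Neighborhood ∈ conditioning set.
{Attendance, Neighborhood, PeerGroup} contains no descendant of SchoolQuality and blocks every backdoor path.
Every element of {Attendance, Neighborhood, PeerGroup} is needed (dropping Attendance leaves P2 open; dropping Neighborhood leaves P5 open; dropping PeerGroup leaves P3 open), so no proper subset is valid.
Among all size-3 subsets of the eligible variables, only {Attendance, Neighborhood, PeerGroup} blocks every backdoor path, so it is the unique smallest valid adjustment set.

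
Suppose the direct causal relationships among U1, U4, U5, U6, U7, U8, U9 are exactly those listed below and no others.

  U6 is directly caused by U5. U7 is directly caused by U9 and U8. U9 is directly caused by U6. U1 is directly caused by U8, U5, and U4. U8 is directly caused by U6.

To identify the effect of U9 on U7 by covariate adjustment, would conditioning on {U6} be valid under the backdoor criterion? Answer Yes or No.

Backdoor paths from U9 to U7 (paths whose first edge points into U9):
  P1: U9 <- U6 <- U5 -> U1 <- U8 -> U7
  P2: U9 <- U6 -> U8 -> U7
Condition 1 (no descendant of U9 in the set): holds — descendants of U9 are {U7}; none are in {U6}.
Condition 2 (every backdoor path blocked by {U6}):
  P1: blocked at chain node U6 ∈ conditioning set.
  P2: blocked at fork node U6 ∈ conditioning set.
{U6} satisfies the backdoor criterion.

Yes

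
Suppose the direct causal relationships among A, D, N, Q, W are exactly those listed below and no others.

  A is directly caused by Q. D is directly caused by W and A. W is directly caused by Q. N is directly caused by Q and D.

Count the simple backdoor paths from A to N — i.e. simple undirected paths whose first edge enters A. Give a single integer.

A backdoor path from A to N is any simple undirected path whose first edge points into A (i.e. leaves A via a parent).
Parents of A: {Q}.
Enumerating:
  P1: A <- Q -> W -> D -> N
  P2: A <- Q -> N
That exhausts the simple backdoor paths. Count: 2.

2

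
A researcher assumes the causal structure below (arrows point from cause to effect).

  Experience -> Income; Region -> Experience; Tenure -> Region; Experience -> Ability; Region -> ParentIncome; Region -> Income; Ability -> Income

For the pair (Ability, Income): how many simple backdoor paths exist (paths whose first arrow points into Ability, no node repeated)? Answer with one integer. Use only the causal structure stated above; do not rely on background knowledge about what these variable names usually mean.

A backdoor path from Ability to Income is any simple undirected path whose first edge points into Ability (i.e. leaves Ability via a parent).
Parents of Ability: {Experience}.
Enumerating:
  P1: Ability <- Experience <- Region -> Income
  P2: Ability <- Experience -> Income
That exhausts the simple backdoor paths. Count: 2.

2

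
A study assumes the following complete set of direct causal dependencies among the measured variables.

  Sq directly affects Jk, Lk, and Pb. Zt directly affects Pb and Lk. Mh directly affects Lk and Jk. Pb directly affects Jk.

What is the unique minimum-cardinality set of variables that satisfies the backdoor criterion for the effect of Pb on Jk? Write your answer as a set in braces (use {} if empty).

{Sq}

Variables eligible for adjustment (non-descendants of Pb, excluding Pb and Jk): {Lk, Mh, Sq, Zt}.
Backdoor paths from Pb to Jk:
  P1: Pb <- Sq -> Lk <- Mh -> Jk
  P2: Pb <- Sq -> Jk
  P3: Pb <- Zt -> Lk <- Mh -> Jk
  P4: Pb <- Zt -> Lk <- Sq -> Jk
The empty set is not sufficient: P2 (Pb <- Sq -> Jk) has no collider blocking it and no conditioned non-collider, so it is open.
Try {Sq}:
  P1: blocked at fork node Sq ∈ conditioning set.
  P2: blocked at fork node Sq ∈ conditioning set.
  P3: blocked at collider Lk (neither it nor any descendant is in the conditioning set).
  P4: blocked at collider Lk (neither it nor any descendant is in the conditioning set).
{Sq} contains no descendant of Pb and blocks every backdoor path.
No other singleton works — e.g. {Mh} leaves P2 open — so {Sq} is the unique smallest valid adjustment set.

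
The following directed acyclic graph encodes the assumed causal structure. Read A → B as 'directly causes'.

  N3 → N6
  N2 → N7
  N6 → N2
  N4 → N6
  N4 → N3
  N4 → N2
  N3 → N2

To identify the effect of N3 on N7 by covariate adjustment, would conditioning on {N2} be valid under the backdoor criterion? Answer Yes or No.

No

Backdoor paths from N3 to N7 (paths whose first edge points into N3):
  P1: N3 <- N4 -> N6 -> N2 -> N7
  P2: N3 <- N4 -> N2 -> N7
Condition 1 (no descendant of N3 in the set): FAILS — N2 is a descendant of N3.
Condition 2 (every backdoor path blocked by {N2}):
  P1: blocked at chain node N2 ∈ conditioning set.
  P2: blocked at chain node N2 ∈ conditioning set.
{N2} does not satisfy the backdoor criterion.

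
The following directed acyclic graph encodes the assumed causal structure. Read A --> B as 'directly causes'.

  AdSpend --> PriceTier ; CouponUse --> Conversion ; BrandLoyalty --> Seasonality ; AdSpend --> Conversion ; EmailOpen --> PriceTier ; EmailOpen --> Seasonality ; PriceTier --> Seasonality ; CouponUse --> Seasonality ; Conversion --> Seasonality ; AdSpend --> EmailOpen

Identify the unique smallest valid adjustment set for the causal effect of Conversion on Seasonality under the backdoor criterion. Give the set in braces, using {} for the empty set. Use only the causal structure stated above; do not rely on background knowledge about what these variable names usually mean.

Variables eligible for adjustment (non-descendants of Conversion, excluding Conversion and Seasonality): {AdSpend, BrandLoyalty, CouponUse, EmailOpen, PriceTier}.
Backdoor paths from Conversion to Seasonality:
  P1: Conversion <- AdSpend -> EmailOpen -> PriceTier -> Seasonality
  P2: Conversion <- AdSpend -> EmailOpen -> Seasonality
  P3: Conversion <- AdSpend -> PriceTier <- EmailOpen -> Seasonality
  P4: Conversion <- AdSpend -> PriceTier -> Seasonality
  P5: Conversion <- CouponUse -> Seasonality
The empty set is not sufficient: P1 (Conversion <- AdSpend -> EmailOpen -> PriceTier -> Seasonality) has no collider blocking it and no conditioned non-collider, so it is open.
Try {AdSpend, CouponUse}:
  P1: blocked at fork node AdSpend ∈ conditioning set.
  P2: blocked at fork node AdSpend ∈ conditioning set.
  P3: blocked at fork node AdSpend ∈ conditioning set.
  P4: blocked at fork node AdSpend ∈ conditioning set.
  P5: blocked at fork node CouponUse ∈ conditioning set.
{AdSpend, CouponUse} contains no descendant of Conversion and blocks every backdoor path.
Every element of {AdSpend, CouponUse} is needed (dropping AdSpend leaves P1 open; dropping CouponUse leaves P5 open), so no proper subset is valid.
Among all size-2 subsets of the eligible variables, only {AdSpend, CouponUse} blocks every backdoor path, so it is the unique smallest valid adjustment set.

{AdSpend, CouponUse}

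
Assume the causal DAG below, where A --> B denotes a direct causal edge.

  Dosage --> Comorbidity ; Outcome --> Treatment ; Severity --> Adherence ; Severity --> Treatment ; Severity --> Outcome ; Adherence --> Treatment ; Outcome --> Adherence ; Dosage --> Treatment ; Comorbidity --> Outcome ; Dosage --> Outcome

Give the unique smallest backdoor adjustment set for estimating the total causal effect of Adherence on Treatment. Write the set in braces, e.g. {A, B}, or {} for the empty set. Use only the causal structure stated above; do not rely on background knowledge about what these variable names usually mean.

Variables eligible for adjustment (non-descendants of Adherence, excluding Adherence and Treatment): {Comorbidity, Dosage, Outcome, Severity}.
Backdoor paths from Adherence to Treatment:
  P1: Adherence <- Severity -> Outcome <- Dosage -> Treatment
  P2: Adherence <- Severity -> Outcome <- Comorbidity <- Dosage -> Treatment
  P3: Adherence <- Severity -> Outcome -> Treatment
  P4: Adherence <- Severity -> Treatment
  P5: Adherence <- Outcome <- Severity -> Treatment
  P6: Adherence <- Outcome <- Dosage -> Treatment
  P7: Adherence <- Outcome <- Comorbidity <- Dosage -> Treatment
  P8: Adherence <- Outcome -> Treatment
The empty set is not sufficient: P3 (Adherence <- Severity -> Outcome -> Treatment) has no collider blocking it and no conditioned non-collider, so it is open.
Try {Outcome, Severity}:
  P1: blocked at fork node Severity ∈ conditioning set.
  P2: blocked at fork node Severity ∈ conditioning set.
  P3: blocked at fork node Severity ∈ conditioning set.
  P4: blocked at fork node Severity ∈ conditioning set.
  P5: blocked at chain node Outcome ∈ conditioning set.
  P6: blocked at chain node Outcome ∈ conditioning set.
  P7: blocked at chain node Outcome ∈ conditioning set.
  P8: blocked at fork node Outcome ∈ conditioning set.
{Outcome, Severity} contains no descendant of Adherence and blocks every backdoor path.
Every element of {Outcome, Severity} is needed (dropping Outcome leaves P6 open; dropping Severity leaves P1 open), so no proper subset is valid.
Among all size-2 subsets of the eligible variables, only {Outcome, Severity} blocks every backdoor path, so it is the unique smallest valid adjustment set.

{Outcome, Severity}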